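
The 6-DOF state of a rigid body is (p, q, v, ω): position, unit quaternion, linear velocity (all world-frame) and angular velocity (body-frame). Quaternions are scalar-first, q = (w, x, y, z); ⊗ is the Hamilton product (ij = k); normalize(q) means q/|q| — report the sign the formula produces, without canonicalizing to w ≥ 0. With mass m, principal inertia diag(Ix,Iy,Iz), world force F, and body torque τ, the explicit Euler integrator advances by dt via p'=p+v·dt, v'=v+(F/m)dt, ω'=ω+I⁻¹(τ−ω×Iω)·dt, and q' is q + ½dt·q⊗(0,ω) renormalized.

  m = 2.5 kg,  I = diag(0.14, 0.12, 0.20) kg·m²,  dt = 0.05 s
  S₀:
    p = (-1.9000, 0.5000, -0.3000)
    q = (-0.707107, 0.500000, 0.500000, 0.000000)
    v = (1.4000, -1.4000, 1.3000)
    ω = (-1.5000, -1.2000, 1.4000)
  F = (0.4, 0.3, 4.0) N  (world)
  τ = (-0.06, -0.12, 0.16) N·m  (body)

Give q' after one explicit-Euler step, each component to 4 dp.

q⊗(0,ω) = (1.3500000, 1.7606605, 0.1485284, -0.8399498)
updated quaternion q' = (-0.6722, 0.5431, 0.5028, -0.0210)

q' = (-0.6722, 0.5431, 0.5028, -0.0210)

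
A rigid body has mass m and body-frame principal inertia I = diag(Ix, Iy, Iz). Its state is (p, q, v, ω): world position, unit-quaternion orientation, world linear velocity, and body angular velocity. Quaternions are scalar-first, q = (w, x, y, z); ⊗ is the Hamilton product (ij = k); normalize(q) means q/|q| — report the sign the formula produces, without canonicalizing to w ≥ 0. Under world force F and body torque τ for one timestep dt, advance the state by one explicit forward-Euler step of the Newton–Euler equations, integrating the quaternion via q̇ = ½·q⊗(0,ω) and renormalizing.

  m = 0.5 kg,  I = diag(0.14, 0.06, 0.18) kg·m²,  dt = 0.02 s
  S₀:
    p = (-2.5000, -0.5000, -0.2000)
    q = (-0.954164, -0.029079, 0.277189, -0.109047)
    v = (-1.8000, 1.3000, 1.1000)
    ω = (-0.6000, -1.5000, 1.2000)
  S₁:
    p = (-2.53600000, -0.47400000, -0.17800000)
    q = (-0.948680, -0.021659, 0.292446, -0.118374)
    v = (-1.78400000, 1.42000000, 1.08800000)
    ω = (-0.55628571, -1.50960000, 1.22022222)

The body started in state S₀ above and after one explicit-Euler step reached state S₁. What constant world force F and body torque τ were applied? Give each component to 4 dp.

F = (0.4000, 3.0000, -0.3000)
τ = (0.0900, 0.0000, 0.1100)

ω₁ − ω₀ = (0.04371429, -0.00960000, 0.02022222)
applied torque τ = (0.0900, 0.0000, 0.1100)
Δv = v₁−v₀ = (0.01600000, 0.12000000, -0.01200000)
applied force F = (0.4000, 3.0000, -0.3000)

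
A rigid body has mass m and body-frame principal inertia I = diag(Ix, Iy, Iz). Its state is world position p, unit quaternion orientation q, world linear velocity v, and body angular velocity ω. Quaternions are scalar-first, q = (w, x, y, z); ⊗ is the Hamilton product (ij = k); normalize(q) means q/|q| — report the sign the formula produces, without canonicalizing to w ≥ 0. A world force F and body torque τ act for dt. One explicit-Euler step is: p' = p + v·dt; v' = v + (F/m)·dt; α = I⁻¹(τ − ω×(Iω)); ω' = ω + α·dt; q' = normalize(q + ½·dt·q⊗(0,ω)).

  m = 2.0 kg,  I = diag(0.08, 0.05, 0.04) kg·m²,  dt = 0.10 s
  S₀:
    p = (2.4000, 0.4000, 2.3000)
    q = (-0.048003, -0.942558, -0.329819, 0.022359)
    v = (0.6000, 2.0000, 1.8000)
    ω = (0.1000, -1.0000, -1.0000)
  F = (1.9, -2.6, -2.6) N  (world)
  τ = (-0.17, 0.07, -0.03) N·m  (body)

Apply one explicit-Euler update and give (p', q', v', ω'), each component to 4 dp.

p' = (2.4600, 0.6000, 2.4800)
q' = (-0.0585, -0.9229, -0.3735, 0.0734)
v' = (0.6950, 1.8700, 1.6700)
ω' = (-0.1000, -0.8520, -1.0825)

new position p' = (2.4600, 0.6000, 2.4800)
v' = v + a·dt = (0.6950, 1.8700, 1.6700)
gyro term ω×Iω = (-0.0100, -0.0040, 0.0030)
(τ − ω×Iω)/I = (-2.0000, 1.4800, -0.8250)
new body rate ω' = (-0.1000, -0.8520, -1.0825)
q⊗(0,ω) = (-0.2132042, 0.3473777, -0.8923191, 1.0235429)
q' = normalize(q + ½dt·q⊗(0,ω)) = (-0.0585, -0.9229, -0.3735, 0.0734)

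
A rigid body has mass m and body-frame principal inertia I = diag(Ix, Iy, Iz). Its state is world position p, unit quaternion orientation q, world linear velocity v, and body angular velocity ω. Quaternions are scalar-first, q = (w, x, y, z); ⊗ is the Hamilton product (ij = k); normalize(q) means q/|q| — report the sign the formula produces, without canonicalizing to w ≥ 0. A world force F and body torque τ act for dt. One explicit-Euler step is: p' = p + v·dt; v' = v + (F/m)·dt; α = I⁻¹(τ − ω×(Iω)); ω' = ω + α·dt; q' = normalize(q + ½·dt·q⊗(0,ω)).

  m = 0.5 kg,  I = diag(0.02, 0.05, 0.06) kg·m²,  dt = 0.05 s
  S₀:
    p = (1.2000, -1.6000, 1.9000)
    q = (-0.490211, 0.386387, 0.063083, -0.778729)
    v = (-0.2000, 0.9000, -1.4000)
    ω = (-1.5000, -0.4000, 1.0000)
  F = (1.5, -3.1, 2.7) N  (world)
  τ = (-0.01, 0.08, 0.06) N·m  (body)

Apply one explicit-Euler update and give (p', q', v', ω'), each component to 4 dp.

α = I⁻¹(τ − ω×Iω) = (-0.3000, 0.4000, 0.7000)
ω' = ω + α·dt = (-1.5150, -0.3800, 1.0350)
q⊗(0,ω) = (1.3835427, 0.4869079, 0.9777909, -0.5501413)
updated quaternion q' = (-0.4551, 0.3981, 0.0874, -0.7916)
linear accel F/m = (3.0000, -6.2000, 5.4000)
p + v·dt = (1.1900, -1.5550, 1.8300)
v + (F/m)dt = (-0.0500, 0.5900, -1.1300)

p' = (1.1900, -1.5550, 1.8300)
q' = (-0.4551, 0.3981, 0.0874, -0.7916)
v' = (-0.0500, 0.5900, -1.1300)
ω' = (-1.5150, -0.3800, 1.0350)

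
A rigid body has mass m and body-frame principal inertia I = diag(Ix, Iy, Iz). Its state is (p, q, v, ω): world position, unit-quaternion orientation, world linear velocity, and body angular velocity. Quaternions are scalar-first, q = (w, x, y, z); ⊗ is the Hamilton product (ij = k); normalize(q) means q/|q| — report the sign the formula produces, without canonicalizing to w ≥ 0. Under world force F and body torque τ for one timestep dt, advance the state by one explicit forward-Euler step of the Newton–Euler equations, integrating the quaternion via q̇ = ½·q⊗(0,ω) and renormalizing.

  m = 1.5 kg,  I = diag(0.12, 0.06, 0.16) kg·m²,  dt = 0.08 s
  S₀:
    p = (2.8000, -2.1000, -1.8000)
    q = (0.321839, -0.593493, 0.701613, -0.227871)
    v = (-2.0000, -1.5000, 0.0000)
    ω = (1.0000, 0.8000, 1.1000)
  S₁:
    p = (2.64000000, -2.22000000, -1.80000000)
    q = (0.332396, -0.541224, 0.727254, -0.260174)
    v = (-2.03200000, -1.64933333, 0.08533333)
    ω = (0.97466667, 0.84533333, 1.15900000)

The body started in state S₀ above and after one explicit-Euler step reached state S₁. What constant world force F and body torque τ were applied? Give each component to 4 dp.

F = (-0.6000, -2.8000, 1.6000)
τ = (0.0500, -0.0100, 0.0700)

v₁ − v₀ = (-0.03200000, -0.14933333, 0.08533333)
applied force F = (-0.6000, -2.8000, 1.6000)
ω₁ − ω₀ = (-0.02533333, 0.04533333, 0.05900000)
ω₀×(Iω₀) = (0.0880, -0.0440, -0.0480)
I·α + gyro = (0.0500, -0.0100, 0.0700)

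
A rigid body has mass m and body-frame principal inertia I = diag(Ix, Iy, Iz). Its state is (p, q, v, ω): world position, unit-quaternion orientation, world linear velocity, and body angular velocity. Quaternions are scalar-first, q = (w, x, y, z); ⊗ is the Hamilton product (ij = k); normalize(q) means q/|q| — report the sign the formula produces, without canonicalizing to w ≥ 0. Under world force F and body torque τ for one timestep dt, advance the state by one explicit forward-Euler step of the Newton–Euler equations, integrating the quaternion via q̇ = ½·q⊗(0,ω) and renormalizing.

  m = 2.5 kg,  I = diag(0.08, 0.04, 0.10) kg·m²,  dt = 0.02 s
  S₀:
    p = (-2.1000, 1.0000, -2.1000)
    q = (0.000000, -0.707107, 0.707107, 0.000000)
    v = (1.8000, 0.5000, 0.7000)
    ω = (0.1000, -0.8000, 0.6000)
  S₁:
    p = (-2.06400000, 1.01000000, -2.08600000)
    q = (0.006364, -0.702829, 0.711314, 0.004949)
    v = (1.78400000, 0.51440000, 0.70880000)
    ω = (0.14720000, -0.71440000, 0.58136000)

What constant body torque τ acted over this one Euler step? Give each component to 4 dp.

τ = (0.1600, 0.1700, -0.0900)

ω₁ − ω₀ = (0.04720000, 0.08560000, -0.01864000)
I·α + gyro = (0.1600, 0.1700, -0.0900)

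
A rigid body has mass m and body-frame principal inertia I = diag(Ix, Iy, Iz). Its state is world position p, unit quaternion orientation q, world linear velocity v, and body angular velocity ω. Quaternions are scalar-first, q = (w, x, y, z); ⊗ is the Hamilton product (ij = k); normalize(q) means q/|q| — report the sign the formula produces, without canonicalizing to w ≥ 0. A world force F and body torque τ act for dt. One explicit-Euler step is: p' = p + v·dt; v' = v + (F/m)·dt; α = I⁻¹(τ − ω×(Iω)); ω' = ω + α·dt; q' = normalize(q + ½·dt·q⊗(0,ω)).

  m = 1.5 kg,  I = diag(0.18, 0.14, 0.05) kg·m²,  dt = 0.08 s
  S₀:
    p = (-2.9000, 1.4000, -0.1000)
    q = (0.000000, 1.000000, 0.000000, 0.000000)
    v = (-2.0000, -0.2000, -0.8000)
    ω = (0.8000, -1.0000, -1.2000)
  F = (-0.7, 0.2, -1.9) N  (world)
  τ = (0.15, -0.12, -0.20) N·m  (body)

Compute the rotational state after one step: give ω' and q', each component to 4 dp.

α = I⁻¹(τ − ω×Iω) = (1.4333, 0.0343, -4.6400)
new body rate ω' = (0.9147, -0.9973, -1.5712)
Hamilton product q⊗(0,ω) = (-0.8000000, 0.0000000, 1.2000000, -1.0000000)
q' = normalize(q + ½dt·q⊗(0,ω)) = (-0.0319, 0.9975, 0.0479, -0.0399)

ω' = (0.9147, -0.9973, -1.5712)
q' = (-0.0319, 0.9975, 0.0479, -0.0399)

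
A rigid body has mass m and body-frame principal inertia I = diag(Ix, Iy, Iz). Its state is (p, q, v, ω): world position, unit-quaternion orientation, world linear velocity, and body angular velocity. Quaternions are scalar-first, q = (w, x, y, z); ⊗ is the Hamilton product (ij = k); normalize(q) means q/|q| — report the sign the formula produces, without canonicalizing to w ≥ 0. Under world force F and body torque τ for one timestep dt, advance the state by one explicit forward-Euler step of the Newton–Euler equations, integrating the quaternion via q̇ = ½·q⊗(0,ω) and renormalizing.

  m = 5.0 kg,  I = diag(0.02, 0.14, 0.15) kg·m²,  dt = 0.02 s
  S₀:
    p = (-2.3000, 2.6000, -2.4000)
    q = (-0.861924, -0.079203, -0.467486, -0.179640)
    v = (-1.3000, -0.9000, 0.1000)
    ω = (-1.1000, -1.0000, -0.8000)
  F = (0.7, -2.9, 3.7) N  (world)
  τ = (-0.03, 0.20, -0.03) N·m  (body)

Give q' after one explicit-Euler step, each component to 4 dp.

Hamilton product q⊗(0,ω) = (-0.6983213, 1.1424652, 0.9961656, 0.2545076)
updated quaternion q' = (-0.8688, -0.0678, -0.4575, -0.1771)

q' = (-0.8688, -0.0678, -0.4575, -0.1771)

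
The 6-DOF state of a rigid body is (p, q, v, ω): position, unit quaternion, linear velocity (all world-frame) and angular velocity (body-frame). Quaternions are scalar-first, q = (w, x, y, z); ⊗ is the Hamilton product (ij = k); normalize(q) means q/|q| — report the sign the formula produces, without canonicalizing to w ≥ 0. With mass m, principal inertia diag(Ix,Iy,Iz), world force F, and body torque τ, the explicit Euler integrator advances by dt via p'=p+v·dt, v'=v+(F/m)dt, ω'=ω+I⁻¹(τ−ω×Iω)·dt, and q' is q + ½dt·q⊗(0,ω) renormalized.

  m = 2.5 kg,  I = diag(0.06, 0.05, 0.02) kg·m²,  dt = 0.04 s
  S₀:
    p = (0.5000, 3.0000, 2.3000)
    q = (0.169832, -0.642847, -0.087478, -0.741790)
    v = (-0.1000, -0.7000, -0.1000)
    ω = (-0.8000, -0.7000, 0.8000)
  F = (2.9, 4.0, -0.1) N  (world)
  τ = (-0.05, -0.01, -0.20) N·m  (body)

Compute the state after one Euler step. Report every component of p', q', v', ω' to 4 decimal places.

p + v·dt = (0.4960, 2.9720, 2.2960)
v + (F/m)dt = (-0.0536, -0.6360, -0.1016)
(τ − ω×Iω)/I = (-1.1133, 0.3120, -9.7200)
new body rate ω' = (-0.8445, -0.6875, 0.4112)
q⊗(0,ω) = (0.0179198, -0.7251010, 0.9888272, 0.5158761)
updated quaternion q' = (0.1701, -0.6571, -0.0677, -0.7312)

p' = (0.4960, 2.9720, 2.2960)
q' = (0.1701, -0.6571, -0.0677, -0.7312)
v' = (-0.0536, -0.6360, -0.1016)
ω' = (-0.8445, -0.6875, 0.4112)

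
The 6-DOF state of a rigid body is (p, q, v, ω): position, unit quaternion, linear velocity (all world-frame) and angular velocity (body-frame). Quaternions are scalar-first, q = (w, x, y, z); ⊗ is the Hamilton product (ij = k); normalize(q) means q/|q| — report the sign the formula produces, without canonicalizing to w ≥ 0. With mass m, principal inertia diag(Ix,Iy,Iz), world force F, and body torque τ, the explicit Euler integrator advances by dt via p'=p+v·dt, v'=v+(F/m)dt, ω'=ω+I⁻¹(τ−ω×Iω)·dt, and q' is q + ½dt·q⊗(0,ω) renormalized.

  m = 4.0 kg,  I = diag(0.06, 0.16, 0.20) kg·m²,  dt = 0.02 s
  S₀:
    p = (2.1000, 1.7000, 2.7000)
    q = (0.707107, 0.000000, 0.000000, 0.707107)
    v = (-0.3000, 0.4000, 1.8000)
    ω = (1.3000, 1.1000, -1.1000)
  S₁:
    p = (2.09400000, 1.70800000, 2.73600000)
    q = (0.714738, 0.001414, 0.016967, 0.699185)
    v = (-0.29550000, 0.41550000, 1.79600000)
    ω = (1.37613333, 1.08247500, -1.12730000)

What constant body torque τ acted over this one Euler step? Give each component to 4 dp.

τ = (0.1800, 0.0600, -0.1300)

Δω = ω₁−ω₀ = (0.07613333, -0.01752500, -0.02730000)
applied torque τ = (0.1800, 0.0600, -0.1300)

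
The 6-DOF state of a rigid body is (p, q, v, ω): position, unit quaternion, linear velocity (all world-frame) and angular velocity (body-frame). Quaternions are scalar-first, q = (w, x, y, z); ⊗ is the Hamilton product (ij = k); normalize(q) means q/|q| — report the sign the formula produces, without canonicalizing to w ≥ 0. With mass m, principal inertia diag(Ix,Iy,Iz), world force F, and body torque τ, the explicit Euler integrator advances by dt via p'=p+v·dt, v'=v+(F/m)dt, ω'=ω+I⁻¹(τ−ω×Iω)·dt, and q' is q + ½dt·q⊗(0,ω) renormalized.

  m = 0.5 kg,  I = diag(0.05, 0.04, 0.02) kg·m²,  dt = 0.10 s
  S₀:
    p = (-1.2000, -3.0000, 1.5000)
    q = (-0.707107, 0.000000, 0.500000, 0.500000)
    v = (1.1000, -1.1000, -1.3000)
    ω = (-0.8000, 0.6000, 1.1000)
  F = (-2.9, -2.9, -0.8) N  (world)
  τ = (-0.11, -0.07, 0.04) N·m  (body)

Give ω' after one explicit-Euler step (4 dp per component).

gyro term ω×Iω = (-0.0132, -0.0264, 0.0048)
(τ − ω×Iω)/I = (-1.9360, -1.0900, 1.7600)
ω' = ω + α·dt = (-0.9936, 0.4910, 1.2760)

ω' = (-0.9936, 0.4910, 1.2760)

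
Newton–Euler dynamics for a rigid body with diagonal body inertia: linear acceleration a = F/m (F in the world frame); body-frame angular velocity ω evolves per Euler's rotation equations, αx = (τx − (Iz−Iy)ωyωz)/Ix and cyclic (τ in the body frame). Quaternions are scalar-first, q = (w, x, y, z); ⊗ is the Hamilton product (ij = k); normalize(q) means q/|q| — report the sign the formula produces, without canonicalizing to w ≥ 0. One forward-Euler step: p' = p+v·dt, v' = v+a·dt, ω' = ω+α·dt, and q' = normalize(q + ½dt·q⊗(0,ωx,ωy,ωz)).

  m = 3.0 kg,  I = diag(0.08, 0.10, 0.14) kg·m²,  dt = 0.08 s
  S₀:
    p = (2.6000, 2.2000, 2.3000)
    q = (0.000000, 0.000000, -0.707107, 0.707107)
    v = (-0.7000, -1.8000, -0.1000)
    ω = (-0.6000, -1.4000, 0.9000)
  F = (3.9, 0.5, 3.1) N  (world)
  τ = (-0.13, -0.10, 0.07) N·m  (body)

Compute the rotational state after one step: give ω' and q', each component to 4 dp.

ω' = (-0.6796, -1.5059, 0.9304)
q' = (-0.0649, 0.0141, -0.7223, 0.6884)

precession coupling ω×(Iω) = (-0.0504, 0.0324, 0.0168)
(τ − ω×Iω)/I = (-0.9950, -1.3240, 0.3800)
ω + α·dt = (-0.6796, -1.5059, 0.9304)
Hamilton product q⊗(0,ω) = (-1.6263461, 0.3535535, -0.4242642, -0.4242642)
q' = normalize(q + ½dt·q⊗(0,ω)) = (-0.0649, 0.0141, -0.7223, 0.6884)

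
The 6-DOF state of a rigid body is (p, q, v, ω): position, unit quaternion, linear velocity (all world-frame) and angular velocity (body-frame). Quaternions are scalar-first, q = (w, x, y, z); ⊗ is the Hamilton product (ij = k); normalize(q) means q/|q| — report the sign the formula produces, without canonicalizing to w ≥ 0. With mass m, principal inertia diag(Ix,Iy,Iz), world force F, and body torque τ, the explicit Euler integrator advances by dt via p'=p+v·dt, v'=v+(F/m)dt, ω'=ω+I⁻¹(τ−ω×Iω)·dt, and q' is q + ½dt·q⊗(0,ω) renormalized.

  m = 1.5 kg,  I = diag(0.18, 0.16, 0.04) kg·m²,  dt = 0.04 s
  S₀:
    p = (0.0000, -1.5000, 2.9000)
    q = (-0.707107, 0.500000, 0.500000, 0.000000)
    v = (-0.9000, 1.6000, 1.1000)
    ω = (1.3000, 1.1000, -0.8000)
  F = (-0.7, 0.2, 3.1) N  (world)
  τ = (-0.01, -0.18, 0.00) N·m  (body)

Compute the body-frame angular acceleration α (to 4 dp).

α = (-0.6422, -0.2150, 0.7150)

ω×(Iω) gyroscopic = (0.1056, -0.1456, -0.0286)
(τ − ω×Iω)/I = (-0.6422, -0.2150, 0.7150)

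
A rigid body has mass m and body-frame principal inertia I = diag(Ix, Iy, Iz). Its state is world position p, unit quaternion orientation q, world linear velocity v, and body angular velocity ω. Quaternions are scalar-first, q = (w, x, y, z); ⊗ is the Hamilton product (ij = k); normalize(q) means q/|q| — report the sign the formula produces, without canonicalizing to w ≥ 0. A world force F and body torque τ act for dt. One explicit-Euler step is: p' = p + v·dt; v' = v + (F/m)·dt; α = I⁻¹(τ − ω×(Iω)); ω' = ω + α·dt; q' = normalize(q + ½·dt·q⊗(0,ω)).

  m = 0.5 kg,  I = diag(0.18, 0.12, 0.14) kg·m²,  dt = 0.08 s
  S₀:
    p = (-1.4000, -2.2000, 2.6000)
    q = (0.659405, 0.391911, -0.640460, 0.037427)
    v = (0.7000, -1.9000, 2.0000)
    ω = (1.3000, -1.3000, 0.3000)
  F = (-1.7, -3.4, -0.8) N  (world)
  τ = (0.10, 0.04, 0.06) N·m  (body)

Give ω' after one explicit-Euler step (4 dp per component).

ω×(Iω) gyroscopic = (-0.0078, 0.0156, 0.1014)
angular accel α = (0.5989, 0.2033, -0.2957)
ω + α·dt = (1.3479, -1.2837, 0.2763)

ω' = (1.3479, -1.2837, 0.2763)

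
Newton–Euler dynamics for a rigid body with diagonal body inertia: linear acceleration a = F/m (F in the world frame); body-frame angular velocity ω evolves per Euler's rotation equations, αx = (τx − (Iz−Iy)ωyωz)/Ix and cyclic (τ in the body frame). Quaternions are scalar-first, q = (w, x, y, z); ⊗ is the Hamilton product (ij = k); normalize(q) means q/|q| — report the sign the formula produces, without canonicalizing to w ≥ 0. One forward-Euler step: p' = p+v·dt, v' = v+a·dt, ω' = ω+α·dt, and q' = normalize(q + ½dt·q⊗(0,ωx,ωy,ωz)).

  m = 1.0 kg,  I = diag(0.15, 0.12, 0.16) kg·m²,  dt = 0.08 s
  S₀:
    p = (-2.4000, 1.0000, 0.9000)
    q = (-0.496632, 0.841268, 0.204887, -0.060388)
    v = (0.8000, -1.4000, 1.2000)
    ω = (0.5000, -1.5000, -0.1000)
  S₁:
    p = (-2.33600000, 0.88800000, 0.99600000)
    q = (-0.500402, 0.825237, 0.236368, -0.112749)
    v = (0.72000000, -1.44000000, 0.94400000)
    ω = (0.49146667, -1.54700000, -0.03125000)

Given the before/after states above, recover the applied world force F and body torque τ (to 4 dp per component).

F = (-1.0000, -0.5000, -3.2000)
τ = (-0.0100, -0.0700, 0.1600)

ω₁ − ω₀ = (-0.00853333, -0.04700000, 0.06875000)
ω₀×(Iω₀) = (0.0060, 0.0005, 0.0225)
I·α + gyro = (-0.0100, -0.0700, 0.1600)
Δv = v₁−v₀ = (-0.08000000, -0.04000000, -0.25600000)
F = m·Δv/dt = (-1.0000, -0.5000, -3.2000)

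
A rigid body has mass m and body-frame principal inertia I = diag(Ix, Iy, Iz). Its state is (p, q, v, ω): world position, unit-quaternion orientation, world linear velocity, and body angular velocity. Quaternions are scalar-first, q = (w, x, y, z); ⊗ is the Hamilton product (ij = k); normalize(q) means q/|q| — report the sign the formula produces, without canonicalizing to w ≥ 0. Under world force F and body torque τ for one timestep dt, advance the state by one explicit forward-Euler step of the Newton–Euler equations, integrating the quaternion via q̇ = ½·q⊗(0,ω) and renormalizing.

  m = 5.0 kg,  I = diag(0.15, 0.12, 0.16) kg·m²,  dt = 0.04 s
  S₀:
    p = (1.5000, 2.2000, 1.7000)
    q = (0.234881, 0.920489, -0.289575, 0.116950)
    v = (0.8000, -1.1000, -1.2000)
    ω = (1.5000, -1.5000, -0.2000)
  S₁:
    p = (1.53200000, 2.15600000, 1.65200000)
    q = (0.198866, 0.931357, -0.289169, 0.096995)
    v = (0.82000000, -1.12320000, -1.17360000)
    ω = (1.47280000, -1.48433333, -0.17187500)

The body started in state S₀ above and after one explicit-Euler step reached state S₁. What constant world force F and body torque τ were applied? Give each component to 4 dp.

F = (2.5000, -2.9000, 3.3000)
τ = (-0.0900, 0.0500, 0.1800)

Δv = v₁−v₀ = (0.02000000, -0.02320000, 0.02640000)
F = m·Δv/dt = (2.5000, -2.9000, 3.3000)
rate change Δω = (-0.02720000, 0.01566667, 0.02812500)
precession coupling = (0.0120, 0.0030, 0.0675)
I·α + gyro = (-0.0900, 0.0500, 0.1800)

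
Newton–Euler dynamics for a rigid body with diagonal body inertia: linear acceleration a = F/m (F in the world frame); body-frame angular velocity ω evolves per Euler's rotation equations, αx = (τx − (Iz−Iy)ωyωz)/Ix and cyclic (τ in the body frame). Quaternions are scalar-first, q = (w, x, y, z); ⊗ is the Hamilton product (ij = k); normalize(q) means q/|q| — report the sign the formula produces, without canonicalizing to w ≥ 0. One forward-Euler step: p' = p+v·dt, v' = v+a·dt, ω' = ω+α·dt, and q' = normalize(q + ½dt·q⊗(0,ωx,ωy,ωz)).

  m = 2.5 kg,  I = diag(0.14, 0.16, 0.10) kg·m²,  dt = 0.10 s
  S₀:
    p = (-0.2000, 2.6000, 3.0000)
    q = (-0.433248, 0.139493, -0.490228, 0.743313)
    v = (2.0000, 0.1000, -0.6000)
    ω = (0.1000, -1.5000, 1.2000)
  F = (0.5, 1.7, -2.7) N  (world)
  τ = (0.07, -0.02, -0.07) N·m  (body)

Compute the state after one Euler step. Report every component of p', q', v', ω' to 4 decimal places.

p' = (0.0000, 2.6100, 2.9400)
q' = (-0.5129, 0.1629, -0.4603, 0.7060)
v' = (2.0200, 0.1680, -0.7080)
ω' = (0.0729, -1.5155, 1.1330)

(τ − ω×Iω)/I = (-0.2714, -0.1550, -0.6700)
ω' = ω + α·dt = (0.0729, -1.5155, 1.1330)
Hamilton product q⊗(0,ω) = (-1.6412669, 0.4833711, 0.5568117, -0.6801143)
updated quaternion q' = (-0.5129, 0.1629, -0.4603, 0.7060)
a = F/m = (0.2000, 0.6800, -1.0800)
p + v·dt = (0.0000, 2.6100, 2.9400)
v + (F/m)dt = (2.0200, 0.1680, -0.7080)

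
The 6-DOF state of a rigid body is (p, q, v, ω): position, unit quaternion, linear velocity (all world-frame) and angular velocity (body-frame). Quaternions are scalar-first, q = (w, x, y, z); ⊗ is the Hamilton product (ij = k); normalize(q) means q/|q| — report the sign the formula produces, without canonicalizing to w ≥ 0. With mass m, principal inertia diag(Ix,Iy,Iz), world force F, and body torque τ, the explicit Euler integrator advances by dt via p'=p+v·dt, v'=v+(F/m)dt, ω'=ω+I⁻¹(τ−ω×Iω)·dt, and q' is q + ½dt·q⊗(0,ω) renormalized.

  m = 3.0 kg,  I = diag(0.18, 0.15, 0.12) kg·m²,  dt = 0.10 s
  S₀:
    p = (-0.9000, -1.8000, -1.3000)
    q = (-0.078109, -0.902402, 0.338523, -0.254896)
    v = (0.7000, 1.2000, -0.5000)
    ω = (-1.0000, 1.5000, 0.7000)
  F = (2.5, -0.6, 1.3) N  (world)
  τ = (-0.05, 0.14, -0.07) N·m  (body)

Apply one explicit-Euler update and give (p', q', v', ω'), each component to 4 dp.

p' = (-0.8300, -1.6800, -1.3500)
q' = (-0.1390, -0.8635, 0.3752, -0.3070)
v' = (0.7833, 1.1800, -0.4567)
ω' = (-1.0103, 1.6213, 0.6042)

a = F/m = (0.8333, -0.2000, 0.4333)
p' = p + v·dt = (-0.8300, -1.6800, -1.3500)
v + (F/m)dt = (0.7833, 1.1800, -0.4567)
(τ − ω×Iω)/I = (-0.1028, 1.2133, -0.9583)
ω + α·dt = (-1.0103, 1.6213, 0.6042)
Hamilton product q⊗(0,ω) = (-1.2317593, 0.6974191, 0.7694139, -1.0697563)
q + ½dt·q⊗(0,ω), renormalized = (-0.1390, -0.8635, 0.3752, -0.3070)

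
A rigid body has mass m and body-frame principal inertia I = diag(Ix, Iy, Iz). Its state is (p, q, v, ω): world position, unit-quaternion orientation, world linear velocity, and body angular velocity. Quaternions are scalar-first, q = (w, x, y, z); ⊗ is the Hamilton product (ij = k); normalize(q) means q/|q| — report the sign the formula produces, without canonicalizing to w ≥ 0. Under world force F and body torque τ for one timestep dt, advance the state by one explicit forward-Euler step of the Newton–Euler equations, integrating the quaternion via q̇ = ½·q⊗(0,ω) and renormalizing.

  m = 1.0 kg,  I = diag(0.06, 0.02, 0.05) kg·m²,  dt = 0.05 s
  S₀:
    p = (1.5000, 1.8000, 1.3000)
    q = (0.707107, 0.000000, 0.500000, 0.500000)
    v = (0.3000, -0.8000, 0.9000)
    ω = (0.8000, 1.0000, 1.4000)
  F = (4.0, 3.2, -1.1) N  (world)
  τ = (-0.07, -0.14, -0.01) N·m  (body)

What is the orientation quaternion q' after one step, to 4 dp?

q' = (0.6763, 0.0191, 0.5271, 0.5142)

2q̇ = q⊗(0,ω) = (-1.2000000, 0.7656856, 1.1071070, 0.5899498)
updated quaternion q' = (0.6763, 0.0191, 0.5271, 0.5142)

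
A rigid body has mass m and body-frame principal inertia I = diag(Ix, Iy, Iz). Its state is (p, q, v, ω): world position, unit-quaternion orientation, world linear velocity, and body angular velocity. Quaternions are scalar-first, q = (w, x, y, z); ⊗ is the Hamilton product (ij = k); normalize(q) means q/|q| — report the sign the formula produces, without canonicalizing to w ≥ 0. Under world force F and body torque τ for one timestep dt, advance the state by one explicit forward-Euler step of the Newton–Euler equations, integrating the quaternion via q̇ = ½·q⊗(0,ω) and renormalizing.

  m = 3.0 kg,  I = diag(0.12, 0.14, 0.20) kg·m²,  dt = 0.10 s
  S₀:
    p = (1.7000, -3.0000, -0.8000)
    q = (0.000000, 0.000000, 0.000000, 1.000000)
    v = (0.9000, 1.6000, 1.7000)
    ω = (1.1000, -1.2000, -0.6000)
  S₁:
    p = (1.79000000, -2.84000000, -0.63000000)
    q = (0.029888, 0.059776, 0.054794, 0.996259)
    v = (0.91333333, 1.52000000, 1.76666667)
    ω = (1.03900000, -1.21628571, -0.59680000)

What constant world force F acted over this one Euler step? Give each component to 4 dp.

v₁ − v₀ = (0.01333333, -0.08000000, 0.06666667)
m·(v₁−v₀)/dt = (0.4000, -2.4000, 2.0000)

F = (0.4000, -2.4000, 2.0000)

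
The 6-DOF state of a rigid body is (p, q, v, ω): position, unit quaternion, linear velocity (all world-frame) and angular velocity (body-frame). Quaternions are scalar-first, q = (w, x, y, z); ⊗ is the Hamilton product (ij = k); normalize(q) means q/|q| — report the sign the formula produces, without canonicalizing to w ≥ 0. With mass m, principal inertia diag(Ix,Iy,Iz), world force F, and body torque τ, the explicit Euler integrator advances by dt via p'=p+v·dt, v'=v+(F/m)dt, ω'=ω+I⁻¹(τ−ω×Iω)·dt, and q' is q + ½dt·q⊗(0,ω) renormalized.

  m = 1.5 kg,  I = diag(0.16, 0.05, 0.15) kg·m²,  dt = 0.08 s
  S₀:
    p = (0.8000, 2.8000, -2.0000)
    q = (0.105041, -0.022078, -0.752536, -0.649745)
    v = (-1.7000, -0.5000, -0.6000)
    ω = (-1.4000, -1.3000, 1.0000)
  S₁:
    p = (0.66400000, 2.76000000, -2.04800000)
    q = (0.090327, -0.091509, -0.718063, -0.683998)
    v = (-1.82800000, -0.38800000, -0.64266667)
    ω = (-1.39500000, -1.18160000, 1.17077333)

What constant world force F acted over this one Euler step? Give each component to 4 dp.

v₁ − v₀ = (-0.12800000, 0.11200000, -0.04266667)
applied force F = (-2.4000, 2.1000, -0.8000)

F = (-2.4000, 2.1000, -0.8000)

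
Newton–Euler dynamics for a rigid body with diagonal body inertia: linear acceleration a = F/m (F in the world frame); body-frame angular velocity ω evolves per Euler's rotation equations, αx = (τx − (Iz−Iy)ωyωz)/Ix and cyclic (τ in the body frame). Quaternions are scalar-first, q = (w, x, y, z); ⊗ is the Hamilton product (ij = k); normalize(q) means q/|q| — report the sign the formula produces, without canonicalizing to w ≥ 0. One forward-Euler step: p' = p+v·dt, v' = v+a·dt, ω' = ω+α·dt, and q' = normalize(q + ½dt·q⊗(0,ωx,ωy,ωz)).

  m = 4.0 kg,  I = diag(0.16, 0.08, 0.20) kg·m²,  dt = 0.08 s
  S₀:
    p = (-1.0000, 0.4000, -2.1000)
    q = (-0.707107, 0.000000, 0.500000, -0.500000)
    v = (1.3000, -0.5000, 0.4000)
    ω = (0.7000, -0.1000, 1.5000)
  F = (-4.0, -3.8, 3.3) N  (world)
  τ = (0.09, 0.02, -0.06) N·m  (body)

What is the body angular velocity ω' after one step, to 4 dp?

ω' = (0.7540, -0.0380, 1.4738)

(τ − ω×Iω)/I = (0.6750, 0.7750, -0.3280)
ω + α·dt = (0.7540, -0.0380, 1.4738)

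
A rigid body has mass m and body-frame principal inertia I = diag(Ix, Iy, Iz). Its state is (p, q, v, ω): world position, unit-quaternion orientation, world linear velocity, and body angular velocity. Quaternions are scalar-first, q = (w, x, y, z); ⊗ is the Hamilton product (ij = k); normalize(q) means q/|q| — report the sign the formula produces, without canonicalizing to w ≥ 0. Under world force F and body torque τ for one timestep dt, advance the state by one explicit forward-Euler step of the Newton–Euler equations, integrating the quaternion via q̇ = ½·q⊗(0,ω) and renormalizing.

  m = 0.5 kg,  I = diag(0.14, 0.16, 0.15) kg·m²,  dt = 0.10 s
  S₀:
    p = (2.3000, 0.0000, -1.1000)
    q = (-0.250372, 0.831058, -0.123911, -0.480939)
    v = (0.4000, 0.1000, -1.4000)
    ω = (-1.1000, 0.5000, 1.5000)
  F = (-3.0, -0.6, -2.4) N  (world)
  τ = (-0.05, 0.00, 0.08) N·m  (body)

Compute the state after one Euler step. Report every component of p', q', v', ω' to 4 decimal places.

α = I⁻¹(τ − ω×Iω) = (-0.3036, -0.1031, 0.6067)
ω' = ω + α·dt = (-1.1304, 0.4897, 1.5607)
2q̇ = q⊗(0,ω) = (1.6975278, 0.3300122, -0.8427401, -0.0963311)
q' = normalize(q + ½dt·q⊗(0,ω)) = (-0.1647, 0.8437, -0.1653, -0.4835)
a = (-6.0000, -1.2000, -4.8000)
p' = p + v·dt = (2.3400, 0.0100, -1.2400)
new velocity v' = (-0.2000, -0.0200, -1.8800)

p' = (2.3400, 0.0100, -1.2400)
q' = (-0.1647, 0.8437, -0.1653, -0.4835)
v' = (-0.2000, -0.0200, -1.8800)
ω' = (-1.1304, 0.4897, 1.5607)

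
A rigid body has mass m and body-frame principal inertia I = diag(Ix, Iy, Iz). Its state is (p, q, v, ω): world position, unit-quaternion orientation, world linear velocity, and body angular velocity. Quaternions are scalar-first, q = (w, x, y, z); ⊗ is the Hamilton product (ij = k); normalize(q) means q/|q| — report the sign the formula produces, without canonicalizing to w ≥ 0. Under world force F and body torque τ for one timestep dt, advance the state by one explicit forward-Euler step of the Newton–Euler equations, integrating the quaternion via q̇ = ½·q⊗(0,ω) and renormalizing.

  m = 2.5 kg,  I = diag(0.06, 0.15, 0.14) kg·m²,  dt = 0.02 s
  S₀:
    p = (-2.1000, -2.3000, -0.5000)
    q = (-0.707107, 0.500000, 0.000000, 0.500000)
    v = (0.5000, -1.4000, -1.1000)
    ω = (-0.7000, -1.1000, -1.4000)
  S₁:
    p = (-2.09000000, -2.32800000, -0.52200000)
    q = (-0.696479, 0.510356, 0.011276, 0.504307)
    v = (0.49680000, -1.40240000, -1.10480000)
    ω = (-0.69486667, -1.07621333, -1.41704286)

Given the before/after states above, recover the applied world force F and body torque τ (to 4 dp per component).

velocity change Δv = (-0.00320000, -0.00240000, -0.00480000)
applied force F = (-0.4000, -0.3000, -0.6000)
Δω = ω₁−ω₀ = (0.00513333, 0.02378667, -0.01704286)
τ = I·(Δω/dt) + ω₀×(Iω₀) = (0.0000, 0.1000, -0.0500)

F = (-0.4000, -0.3000, -0.6000)
τ = (0.0000, 0.1000, -0.0500)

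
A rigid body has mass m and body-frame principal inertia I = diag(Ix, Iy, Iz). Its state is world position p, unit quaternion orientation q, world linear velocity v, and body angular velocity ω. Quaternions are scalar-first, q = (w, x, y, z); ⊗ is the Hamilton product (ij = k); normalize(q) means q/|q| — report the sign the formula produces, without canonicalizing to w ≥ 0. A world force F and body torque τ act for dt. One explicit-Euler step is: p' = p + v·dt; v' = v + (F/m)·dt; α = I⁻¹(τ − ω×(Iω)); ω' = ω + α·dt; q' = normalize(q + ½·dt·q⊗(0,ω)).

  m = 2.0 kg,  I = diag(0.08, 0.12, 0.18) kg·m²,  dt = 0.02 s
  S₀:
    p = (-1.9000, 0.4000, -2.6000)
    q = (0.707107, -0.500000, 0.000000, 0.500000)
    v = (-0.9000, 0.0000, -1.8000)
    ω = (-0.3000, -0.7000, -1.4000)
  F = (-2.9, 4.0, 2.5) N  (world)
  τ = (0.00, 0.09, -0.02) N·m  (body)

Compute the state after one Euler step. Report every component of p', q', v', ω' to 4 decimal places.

p' = p + v·dt = (-1.9180, 0.4000, -2.6360)
v + (F/m)dt = (-0.9290, 0.0400, -1.7750)
angular accel α = (-0.7350, 1.1000, -0.1578)
ω' = ω + α·dt = (-0.3147, -0.6780, -1.4032)
2q̇ = q⊗(0,ω) = (0.5500000, 0.1378679, -1.3449749, -0.6399498)
q' = normalize(q + ½dt·q⊗(0,ω)) = (0.7125, -0.4986, -0.0134, 0.4935)

p' = (-1.9180, 0.4000, -2.6360)
q' = (0.7125, -0.4986, -0.0134, 0.4935)
v' = (-0.9290, 0.0400, -1.7750)
ω' = (-0.3147, -0.6780, -1.4032)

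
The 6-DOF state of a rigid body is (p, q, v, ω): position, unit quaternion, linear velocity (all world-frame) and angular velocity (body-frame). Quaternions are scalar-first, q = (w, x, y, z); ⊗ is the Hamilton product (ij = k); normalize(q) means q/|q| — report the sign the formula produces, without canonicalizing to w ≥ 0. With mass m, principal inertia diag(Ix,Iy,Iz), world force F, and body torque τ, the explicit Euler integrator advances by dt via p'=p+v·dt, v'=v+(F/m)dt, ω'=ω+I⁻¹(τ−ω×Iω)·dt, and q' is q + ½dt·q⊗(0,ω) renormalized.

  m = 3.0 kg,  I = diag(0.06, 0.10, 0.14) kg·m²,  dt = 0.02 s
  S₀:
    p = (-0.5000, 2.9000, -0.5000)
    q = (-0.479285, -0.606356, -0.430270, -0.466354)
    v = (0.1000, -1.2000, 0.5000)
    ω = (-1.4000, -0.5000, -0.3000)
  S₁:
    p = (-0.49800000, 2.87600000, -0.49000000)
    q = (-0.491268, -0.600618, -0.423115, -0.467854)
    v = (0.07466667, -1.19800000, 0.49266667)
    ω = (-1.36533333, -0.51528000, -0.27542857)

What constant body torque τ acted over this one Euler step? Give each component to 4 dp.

τ = (0.1100, -0.1100, 0.2000)

Δω = ω₁−ω₀ = (0.03466667, -0.01528000, 0.02457143)
precession coupling = (0.0060, -0.0336, 0.0280)
I·α + gyro = (0.1100, -0.1100, 0.2000)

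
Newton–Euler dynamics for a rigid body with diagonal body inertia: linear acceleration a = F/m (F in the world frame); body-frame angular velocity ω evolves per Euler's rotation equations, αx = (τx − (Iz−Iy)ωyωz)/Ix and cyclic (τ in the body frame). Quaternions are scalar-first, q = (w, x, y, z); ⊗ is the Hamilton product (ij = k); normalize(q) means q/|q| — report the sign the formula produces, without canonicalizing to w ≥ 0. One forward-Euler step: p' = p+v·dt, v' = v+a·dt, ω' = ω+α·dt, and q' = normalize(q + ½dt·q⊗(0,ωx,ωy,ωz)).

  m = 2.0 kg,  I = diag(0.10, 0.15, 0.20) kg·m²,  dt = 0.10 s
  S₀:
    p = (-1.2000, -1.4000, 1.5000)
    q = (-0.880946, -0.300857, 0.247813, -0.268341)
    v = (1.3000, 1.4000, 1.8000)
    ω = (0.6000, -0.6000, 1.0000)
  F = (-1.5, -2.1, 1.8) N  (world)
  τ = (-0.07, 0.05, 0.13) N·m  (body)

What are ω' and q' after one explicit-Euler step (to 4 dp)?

precession coupling ω×(Iω) = (-0.0300, -0.0600, -0.0180)
angular accel α = (-0.4000, 0.7333, 0.7400)
new body rate ω' = (0.5600, -0.5267, 1.0740)
2q̇ = q⊗(0,ω) = (0.5975430, -0.4417592, 0.6684200, -0.8491196)
q' = normalize(q + ½dt·q⊗(0,ω)) = (-0.8492, -0.3223, 0.2806, -0.3101)

ω' = (0.5600, -0.5267, 1.0740)
q' = (-0.8492, -0.3223, 0.2806, -0.3101)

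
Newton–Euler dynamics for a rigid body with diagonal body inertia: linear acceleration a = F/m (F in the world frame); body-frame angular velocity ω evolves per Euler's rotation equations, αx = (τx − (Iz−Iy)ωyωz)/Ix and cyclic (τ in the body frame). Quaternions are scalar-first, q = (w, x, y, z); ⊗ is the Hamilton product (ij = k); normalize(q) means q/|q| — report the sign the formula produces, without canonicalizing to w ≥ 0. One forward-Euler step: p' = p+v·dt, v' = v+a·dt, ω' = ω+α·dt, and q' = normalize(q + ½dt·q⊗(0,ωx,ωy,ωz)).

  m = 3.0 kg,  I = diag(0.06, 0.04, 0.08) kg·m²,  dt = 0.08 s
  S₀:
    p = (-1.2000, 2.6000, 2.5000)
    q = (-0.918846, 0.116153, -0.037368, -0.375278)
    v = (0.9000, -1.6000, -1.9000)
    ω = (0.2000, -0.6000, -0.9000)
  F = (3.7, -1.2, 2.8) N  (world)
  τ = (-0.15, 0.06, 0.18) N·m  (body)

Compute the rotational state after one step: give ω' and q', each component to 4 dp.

ω' = (-0.0288, -0.4872, -0.7224)
q' = (-0.9333, 0.1010, -0.0141, -0.3444)

(τ − ω×Iω)/I = (-2.8600, 1.4100, 2.2200)
ω + α·dt = (-0.0288, -0.4872, -0.7224)
q⊗(0,ω) = (-0.3834016, -0.3753048, 0.5807897, 0.7647432)
q' = normalize(q + ½dt·q⊗(0,ω)) = (-0.9333, 0.1010, -0.0141, -0.3444)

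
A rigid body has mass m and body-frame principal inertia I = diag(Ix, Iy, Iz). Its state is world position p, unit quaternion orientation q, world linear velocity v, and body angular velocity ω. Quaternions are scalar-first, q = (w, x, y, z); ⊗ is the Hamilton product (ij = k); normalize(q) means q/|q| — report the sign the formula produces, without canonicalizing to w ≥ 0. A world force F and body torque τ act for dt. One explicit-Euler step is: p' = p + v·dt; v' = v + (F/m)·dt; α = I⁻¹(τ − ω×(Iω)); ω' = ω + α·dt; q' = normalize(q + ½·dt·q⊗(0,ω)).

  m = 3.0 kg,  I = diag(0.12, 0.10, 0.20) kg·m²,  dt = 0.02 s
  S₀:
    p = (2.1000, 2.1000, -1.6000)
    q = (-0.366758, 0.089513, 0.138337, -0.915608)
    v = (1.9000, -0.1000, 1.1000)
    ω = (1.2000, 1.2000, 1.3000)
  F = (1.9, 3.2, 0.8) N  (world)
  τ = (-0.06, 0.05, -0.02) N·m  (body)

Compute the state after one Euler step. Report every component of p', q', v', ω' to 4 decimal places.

(τ − ω×Iω)/I = (-1.8000, 1.7480, 0.0440)
ω + α·dt = (1.1640, 1.2350, 1.3009)
2q̇ = q⊗(0,ω) = (0.9168704, 0.8384581, -1.6552061, -0.5353742)
q + ½dt·q⊗(0,ω), renormalized = (-0.3575, 0.0979, 0.1218, -0.9208)
new position p' = (2.1380, 2.0980, -1.5780)
v + (F/m)dt = (1.9127, -0.0787, 1.1053)

p' = (2.1380, 2.0980, -1.5780)
q' = (-0.3575, 0.0979, 0.1218, -0.9208)
v' = (1.9127, -0.0787, 1.1053)
ω' = (1.1640, 1.2350, 1.3009)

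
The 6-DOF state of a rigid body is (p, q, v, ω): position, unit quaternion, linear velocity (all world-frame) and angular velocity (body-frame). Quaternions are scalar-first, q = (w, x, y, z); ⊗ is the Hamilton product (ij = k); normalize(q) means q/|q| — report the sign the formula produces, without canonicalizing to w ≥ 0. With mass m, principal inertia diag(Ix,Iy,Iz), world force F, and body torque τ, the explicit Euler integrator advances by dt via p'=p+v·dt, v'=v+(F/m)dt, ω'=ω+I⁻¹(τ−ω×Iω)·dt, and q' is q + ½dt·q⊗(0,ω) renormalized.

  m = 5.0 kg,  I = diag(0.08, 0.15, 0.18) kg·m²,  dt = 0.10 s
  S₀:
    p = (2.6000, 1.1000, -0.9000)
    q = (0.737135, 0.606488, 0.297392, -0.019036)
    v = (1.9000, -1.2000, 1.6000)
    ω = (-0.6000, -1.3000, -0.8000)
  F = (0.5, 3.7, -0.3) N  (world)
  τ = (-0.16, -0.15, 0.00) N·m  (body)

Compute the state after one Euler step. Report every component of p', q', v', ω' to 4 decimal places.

p' = (2.7900, 0.9800, -0.7400)
q' = (0.7713, 0.5693, 0.2734, -0.0788)
v' = (1.9100, -1.1260, 1.5940)
ω' = (-0.8390, -1.3680, -0.8303)

α = I⁻¹(τ − ω×Iω) = (-2.3900, -0.6800, -0.3033)
new body rate ω' = (-0.8390, -1.3680, -0.8303)
q⊗(0,ω) = (0.7352736, -0.7049414, -0.4616635, -1.1997072)
updated quaternion q' = (0.7713, 0.5693, 0.2734, -0.0788)
new position p' = (2.7900, 0.9800, -0.7400)
new velocity v' = (1.9100, -1.1260, 1.5940)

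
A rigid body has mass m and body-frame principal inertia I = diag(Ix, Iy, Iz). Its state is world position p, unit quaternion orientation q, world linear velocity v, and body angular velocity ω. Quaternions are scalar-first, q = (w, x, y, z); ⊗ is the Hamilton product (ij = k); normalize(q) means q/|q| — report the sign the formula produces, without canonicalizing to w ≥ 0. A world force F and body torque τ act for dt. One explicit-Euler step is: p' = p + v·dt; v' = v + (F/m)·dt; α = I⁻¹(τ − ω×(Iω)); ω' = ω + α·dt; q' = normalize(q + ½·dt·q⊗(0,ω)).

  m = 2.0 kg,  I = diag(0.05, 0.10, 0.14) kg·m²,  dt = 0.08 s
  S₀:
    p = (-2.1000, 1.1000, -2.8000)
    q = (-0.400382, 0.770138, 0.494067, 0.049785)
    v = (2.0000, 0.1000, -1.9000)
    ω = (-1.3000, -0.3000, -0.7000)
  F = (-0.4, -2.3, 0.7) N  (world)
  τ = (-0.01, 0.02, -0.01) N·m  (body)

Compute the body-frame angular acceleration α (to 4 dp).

ω×(Iω) gyroscopic = (0.0084, -0.0819, 0.0195)
angular accel α = (-0.3680, 1.0190, -0.2107)

α = (-0.3680, 1.0190, -0.2107)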